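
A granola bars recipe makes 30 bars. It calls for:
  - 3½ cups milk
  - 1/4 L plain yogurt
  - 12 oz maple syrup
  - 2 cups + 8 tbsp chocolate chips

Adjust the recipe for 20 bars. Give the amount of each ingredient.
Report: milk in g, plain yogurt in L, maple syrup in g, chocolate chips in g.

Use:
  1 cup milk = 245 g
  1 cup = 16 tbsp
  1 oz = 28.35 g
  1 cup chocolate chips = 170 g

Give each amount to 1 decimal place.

Scaling factor: 20/30 = 2/3.
milk: 3.5 cup × 2/3 × 245 g/cup ≈ 571.7 g
plain yogurt: 0.25 L × 2/3 ≈ 0.2 L
maple syrup: 12 oz × 2/3 × 28.35 g/oz = 226.8 g
chocolate chips: (2 cup + 8 tbsp = 2.5 cup) × 2/3 × 170 g/cup ≈ 283.3 g

milk: 571.7 g; plain yogurt: 0.2 L; maple syrup: 226.8 g; chocolate chips: 283.3 g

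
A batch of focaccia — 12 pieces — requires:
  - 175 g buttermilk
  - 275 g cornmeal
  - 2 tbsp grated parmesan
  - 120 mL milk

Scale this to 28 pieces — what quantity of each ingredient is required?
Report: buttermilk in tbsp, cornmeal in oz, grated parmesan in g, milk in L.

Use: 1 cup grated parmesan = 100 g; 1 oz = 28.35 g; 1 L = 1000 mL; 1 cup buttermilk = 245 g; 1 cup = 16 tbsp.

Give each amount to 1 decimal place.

buttermilk: 26.7 tbsp; cornmeal: 22.6 oz; grated parmesan: 29.2 g; milk: 0.3 L

Scaling factor: 28/12 = 7/3.
buttermilk: 175 g × 7/3 ÷ 245 g/cup × 16 tbsp/cup ≈ 26.7 tbsp
cornmeal: 275 g × 7/3 ÷ 28.35 g/oz ≈ 22.6 oz
grated parmesan: 2 tbsp × 7/3 ÷ 16 tbsp/cup × 100 g/cup ≈ 29.2 g
milk: 120 mL × 7/3 ÷ 1000 mL/L ≈ 0.3 L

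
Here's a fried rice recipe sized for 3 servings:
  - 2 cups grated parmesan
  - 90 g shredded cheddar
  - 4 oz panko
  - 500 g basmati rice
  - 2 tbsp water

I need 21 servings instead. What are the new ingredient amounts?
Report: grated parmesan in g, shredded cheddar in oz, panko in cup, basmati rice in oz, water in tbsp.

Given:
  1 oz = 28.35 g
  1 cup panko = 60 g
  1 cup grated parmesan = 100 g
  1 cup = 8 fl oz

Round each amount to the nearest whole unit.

Scaling factor: 21/3 = 7.
grated parmesan: 2 cup × 7 × 100 g/cup = 1400 g
shredded cheddar: 90 g × 7 ÷ 28.35 g/oz ≈ 22 oz
panko: 4 oz × 7 × 28.35 g/oz ÷ 60 g/cup ≈ 13 cup
basmati rice: 500 g × 7 ÷ 28.35 g/oz ≈ 123 oz
water: 2 tbsp × 7 = 14 tbsp

grated parmesan: 1400 g; shredded cheddar: 22 oz; panko: 13 cup; basmati rice: 123 oz; water: 14 tbsp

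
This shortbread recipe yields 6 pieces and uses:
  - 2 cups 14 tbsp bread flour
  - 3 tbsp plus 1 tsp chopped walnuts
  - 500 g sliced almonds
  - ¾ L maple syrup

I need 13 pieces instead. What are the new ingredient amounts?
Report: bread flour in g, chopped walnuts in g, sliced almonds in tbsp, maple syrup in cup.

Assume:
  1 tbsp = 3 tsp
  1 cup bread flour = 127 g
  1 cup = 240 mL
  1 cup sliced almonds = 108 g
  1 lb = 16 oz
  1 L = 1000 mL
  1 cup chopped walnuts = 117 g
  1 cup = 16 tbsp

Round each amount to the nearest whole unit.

bread flour: 791 g; chopped walnuts: 53 g; sliced almonds: 160 tbsp; maple syrup: 7 cup

Scaling factor: 13/6.
bread flour: (2 cup + 14 tbsp = 2.875 cup) × 13/6 × 127 g/cup ≈ 791 g
chopped walnuts: (3 tbsp + 1 tsp = 10/3 tbsp) × 13/6 ÷ 16 tbsp/cup × 117 g/cup ≈ 53 g
sliced almonds: 500 g × 13/6 ÷ 108 g/cup × 16 tbsp/cup ≈ 160 tbsp
maple syrup: 0.75 L × 13/6 × 1000 mL/L ÷ 240 mL/cup ≈ 7 cup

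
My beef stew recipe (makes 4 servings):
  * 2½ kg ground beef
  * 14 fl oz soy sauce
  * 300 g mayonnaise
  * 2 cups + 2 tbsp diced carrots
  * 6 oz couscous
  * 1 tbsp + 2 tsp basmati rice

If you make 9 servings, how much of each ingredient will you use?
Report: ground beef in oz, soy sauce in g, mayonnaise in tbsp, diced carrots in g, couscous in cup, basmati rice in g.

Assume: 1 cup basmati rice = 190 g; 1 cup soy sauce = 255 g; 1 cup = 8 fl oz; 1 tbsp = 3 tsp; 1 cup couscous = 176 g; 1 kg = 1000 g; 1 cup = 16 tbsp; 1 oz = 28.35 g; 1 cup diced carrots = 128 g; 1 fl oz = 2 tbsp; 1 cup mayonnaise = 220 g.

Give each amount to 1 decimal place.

ground beef: 198.4 oz; soy sauce: 1004.1 g; mayonnaise: 49.1 tbsp; diced carrots: 612.0 g; couscous: 2.2 cup; basmati rice: 44.5 g

Scaling factor: 9/4 = 2.25.
ground beef: 2.5 kg × 9/4 × 1000 g/kg ÷ 28.35 g/oz ≈ 198.4 oz
soy sauce: 14 fl oz × 9/4 ÷ 8 fl oz/cup × 255 g/cup ≈ 1004.1 g
mayonnaise: 300 g × 9/4 ÷ 220 g/cup × 16 tbsp/cup ≈ 49.1 tbsp
diced carrots: (2 cup + 2 tbsp = 2.125 cup) × 9/4 × 128 g/cup = 612.0 g
couscous: 6 oz × 9/4 × 28.35 g/oz ÷ 176 g/cup ≈ 2.2 cup
basmati rice: (1 tbsp + 2 tsp = 5/3 tbsp) × 9/4 ÷ 16 tbsp/cup × 190 g/cup ≈ 44.5 g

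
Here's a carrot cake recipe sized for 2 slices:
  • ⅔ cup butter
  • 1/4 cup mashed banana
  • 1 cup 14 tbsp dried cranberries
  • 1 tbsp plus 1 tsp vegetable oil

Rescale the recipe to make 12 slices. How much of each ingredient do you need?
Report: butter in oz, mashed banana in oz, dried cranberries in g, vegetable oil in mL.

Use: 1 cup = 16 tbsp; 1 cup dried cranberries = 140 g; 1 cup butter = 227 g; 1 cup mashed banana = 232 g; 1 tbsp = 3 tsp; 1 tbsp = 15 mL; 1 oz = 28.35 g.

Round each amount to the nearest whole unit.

Scaling factor: 12/2 = 6.
butter: 2/3 cup × 6 × 227 g/cup ÷ 28.35 g/oz ≈ 32 oz
mashed banana: 0.25 cup × 6 × 232 g/cup ÷ 28.35 g/oz ≈ 12 oz
dried cranberries: (1 cup + 14 tbsp = 1.875 cup) × 6 × 140 g/cup = 1575 g
vegetable oil: (1 tbsp + 1 tsp = 4/3 tbsp) × 6 × 15 mL/tbsp = 120 mL

butter: 32 oz; mashed banana: 12 oz; dried cranberries: 1575 g; vegetable oil: 120 mL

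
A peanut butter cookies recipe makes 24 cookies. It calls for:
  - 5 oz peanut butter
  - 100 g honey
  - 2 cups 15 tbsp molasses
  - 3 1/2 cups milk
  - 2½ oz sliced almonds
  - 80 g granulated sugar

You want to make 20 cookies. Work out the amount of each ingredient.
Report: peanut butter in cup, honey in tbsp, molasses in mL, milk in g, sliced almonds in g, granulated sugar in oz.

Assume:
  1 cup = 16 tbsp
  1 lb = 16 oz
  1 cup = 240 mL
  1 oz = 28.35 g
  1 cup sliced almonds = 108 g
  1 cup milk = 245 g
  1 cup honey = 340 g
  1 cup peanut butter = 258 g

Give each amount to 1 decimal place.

peanut butter: 0.5 cup; honey: 3.9 tbsp; molasses: 587.5 mL; milk: 714.6 g; sliced almonds: 59.1 g; granulated sugar: 2.4 oz

Scaling factor: 20/24 = 5/6.
peanut butter: 5 oz × 5/6 × 28.35 g/oz ÷ 258 g/cup ≈ 0.5 cup
honey: 100 g × 5/6 ÷ 340 g/cup × 16 tbsp/cup ≈ 3.9 tbsp
molasses: (2 cup + 15 tbsp = 2.9375 cup) × 5/6 × 240 mL/cup = 587.5 mL
milk: 3.5 cup × 5/6 × 245 g/cup ≈ 714.6 g
sliced almonds: 2.5 oz × 5/6 × 28.35 g/oz ≈ 59.1 g
granulated sugar: 80 g × 5/6 ÷ 28.35 g/oz ≈ 2.4 oz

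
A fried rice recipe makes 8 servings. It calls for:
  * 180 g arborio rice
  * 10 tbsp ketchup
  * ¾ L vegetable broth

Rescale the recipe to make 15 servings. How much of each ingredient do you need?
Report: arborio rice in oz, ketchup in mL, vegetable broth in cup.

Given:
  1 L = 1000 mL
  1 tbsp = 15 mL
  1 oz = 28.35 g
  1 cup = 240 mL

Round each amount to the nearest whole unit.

Scaling factor: 15/8 = 1.875.
arborio rice: 180 g × 15/8 ÷ 28.35 g/oz ≈ 12 oz
ketchup: 10 tbsp × 15/8 × 15 mL/tbsp ≈ 281 mL
vegetable broth: 0.75 L × 15/8 × 1000 mL/L ÷ 240 mL/cup ≈ 6 cup

arborio rice: 12 oz; ketchup: 281 mL; vegetable broth: 6 cup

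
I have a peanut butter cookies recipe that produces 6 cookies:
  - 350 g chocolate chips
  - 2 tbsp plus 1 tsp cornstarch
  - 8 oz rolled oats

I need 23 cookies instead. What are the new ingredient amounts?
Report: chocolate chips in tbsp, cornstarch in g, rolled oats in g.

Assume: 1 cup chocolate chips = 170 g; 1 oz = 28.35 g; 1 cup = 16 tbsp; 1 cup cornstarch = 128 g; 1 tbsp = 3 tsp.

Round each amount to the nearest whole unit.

Scaling factor: 23/6.
chocolate chips: 350 g × 23/6 ÷ 170 g/cup × 16 tbsp/cup ≈ 126 tbsp
cornstarch: (2 tbsp + 1 tsp = 7/3 tbsp) × 23/6 ÷ 16 tbsp/cup × 128 g/cup ≈ 72 g
rolled oats: 8 oz × 23/6 × 28.35 g/oz ≈ 869 g

chocolate chips: 126 tbsp; cornstarch: 72 g; rolled oats: 869 g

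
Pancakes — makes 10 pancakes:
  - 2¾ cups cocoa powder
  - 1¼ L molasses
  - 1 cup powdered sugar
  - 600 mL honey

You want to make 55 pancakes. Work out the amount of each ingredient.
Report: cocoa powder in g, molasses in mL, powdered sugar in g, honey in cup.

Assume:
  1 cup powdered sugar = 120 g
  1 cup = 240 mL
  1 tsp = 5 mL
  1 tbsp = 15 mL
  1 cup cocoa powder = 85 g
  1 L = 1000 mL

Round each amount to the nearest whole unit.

cocoa powder: 1286 g; molasses: 6875 mL; powdered sugar: 660 g; honey: 14 cup

Scaling factor: 55/10 = 11/2 = 5.5.
cocoa powder: 2.75 cup × 11/2 × 85 g/cup ≈ 1286 g
molasses: 1.25 L × 11/2 × 1000 mL/L = 6875 mL
powdered sugar: 1 cup × 11/2 × 120 g/cup = 660 g
honey: 600 mL × 11/2 ÷ 240 mL/cup ≈ 14 cup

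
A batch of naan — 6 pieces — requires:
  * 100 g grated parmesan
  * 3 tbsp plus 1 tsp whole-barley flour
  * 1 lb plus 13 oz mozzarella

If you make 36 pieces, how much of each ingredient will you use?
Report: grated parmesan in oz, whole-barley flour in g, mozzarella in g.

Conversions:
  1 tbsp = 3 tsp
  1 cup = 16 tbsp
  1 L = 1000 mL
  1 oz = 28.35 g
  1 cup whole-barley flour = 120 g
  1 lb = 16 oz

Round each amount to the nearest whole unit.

Scaling factor: 36/6 = 6.
grated parmesan: 100 g × 6 ÷ 28.35 g/oz ≈ 21 oz
whole-barley flour: (3 tbsp + 1 tsp = 10/3 tbsp) × 6 ÷ 16 tbsp/cup × 120 g/cup = 150 g
mozzarella: (1 lb + 13 oz = 1.8125 lb) × 6 × 16 oz/lb × 28.35 g/oz ≈ 4933 g

grated parmesan: 21 oz; whole-barley flour: 150 g; mozzarella: 4933 g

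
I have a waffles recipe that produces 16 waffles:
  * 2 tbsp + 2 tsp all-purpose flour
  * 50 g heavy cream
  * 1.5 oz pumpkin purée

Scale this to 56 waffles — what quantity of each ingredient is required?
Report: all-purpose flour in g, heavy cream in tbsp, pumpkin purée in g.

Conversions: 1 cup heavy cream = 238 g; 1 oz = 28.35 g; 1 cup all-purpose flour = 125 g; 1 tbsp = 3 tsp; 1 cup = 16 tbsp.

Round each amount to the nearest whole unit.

all-purpose flour: 73 g; heavy cream: 12 tbsp; pumpkin purée: 149 g

Scaling factor: 56/16 = 7/2 = 3.5.
all-purpose flour: (2 tbsp + 2 tsp = 8/3 tbsp) × 7/2 ÷ 16 tbsp/cup × 125 g/cup ≈ 73 g
heavy cream: 50 g × 7/2 ÷ 238 g/cup × 16 tbsp/cup ≈ 12 tbsp
pumpkin purée: 1.5 oz × 7/2 × 28.35 g/oz ≈ 149 g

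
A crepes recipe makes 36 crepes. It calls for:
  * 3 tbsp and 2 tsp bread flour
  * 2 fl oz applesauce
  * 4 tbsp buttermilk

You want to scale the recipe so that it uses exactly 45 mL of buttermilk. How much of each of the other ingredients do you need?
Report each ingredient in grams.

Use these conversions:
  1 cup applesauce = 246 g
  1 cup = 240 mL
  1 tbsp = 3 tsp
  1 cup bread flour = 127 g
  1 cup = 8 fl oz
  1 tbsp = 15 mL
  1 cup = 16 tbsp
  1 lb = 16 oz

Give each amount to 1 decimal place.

bread flour: 21.8 g; applesauce: 46.1 g

The original recipe has 60 mL of buttermilk, so the scaling factor is 45 ÷ 60 = 3/4 = 0.75.
bread flour: (3 tbsp + 2 tsp = 11/3 tbsp) × 3/4 ÷ 16 tbsp/cup × 127 g/cup ≈ 21.8 g
applesauce: 2 fl oz × 3/4 ÷ 8 fl oz/cup × 246 g/cup ≈ 46.1 g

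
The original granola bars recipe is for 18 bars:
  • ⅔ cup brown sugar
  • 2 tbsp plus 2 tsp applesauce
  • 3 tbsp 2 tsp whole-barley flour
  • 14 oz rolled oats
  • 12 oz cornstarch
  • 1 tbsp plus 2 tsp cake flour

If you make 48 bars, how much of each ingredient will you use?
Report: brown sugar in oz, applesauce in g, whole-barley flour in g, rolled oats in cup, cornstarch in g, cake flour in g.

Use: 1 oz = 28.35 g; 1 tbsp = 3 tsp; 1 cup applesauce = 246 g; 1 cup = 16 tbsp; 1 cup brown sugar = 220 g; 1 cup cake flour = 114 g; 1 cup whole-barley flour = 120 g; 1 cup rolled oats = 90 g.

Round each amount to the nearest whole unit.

Scaling factor: 48/18 = 8/3.
brown sugar: 2/3 cup × 8/3 × 220 g/cup ÷ 28.35 g/oz ≈ 14 oz
applesauce: (2 tbsp + 2 tsp = 8/3 tbsp) × 8/3 ÷ 16 tbsp/cup × 246 g/cup ≈ 109 g
whole-barley flour: (3 tbsp + 2 tsp = 11/3 tbsp) × 8/3 ÷ 16 tbsp/cup × 120 g/cup ≈ 73 g
rolled oats: 14 oz × 8/3 × 28.35 g/oz ÷ 90 g/cup ≈ 12 cup
cornstarch: 12 oz × 8/3 × 28.35 g/oz ≈ 907 g
cake flour: (1 tbsp + 2 tsp = 5/3 tbsp) × 8/3 ÷ 16 tbsp/cup × 114 g/cup ≈ 32 g

brown sugar: 14 oz; applesauce: 109 g; whole-barley flour: 73 g; rolled oats: 12 cup; cornstarch: 907 g; cake flour: 32 g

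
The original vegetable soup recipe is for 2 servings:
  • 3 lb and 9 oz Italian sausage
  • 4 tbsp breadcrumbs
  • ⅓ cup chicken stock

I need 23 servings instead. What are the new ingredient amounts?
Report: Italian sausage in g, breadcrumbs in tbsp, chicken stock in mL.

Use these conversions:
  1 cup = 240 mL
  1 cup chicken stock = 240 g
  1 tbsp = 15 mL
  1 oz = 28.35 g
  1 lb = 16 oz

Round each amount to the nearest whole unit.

Italian sausage: 18583 g; breadcrumbs: 46 tbsp; chicken stock: 920 mL

Scaling factor: 23/2 = 11.5.
Italian sausage: (3 lb + 9 oz = 3.5625 lb) × 23/2 × 16 oz/lb × 28.35 g/oz ≈ 18583 g
breadcrumbs: 4 tbsp × 23/2 = 46 tbsp
chicken stock: 1/3 cup × 23/2 × 240 mL/cup = 920 mL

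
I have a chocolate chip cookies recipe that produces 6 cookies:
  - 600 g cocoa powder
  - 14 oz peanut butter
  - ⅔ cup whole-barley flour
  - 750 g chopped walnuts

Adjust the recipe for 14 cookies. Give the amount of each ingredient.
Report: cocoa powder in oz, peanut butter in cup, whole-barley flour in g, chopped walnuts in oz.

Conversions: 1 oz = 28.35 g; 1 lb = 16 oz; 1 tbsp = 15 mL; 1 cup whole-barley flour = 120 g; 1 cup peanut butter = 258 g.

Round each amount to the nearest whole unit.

cocoa powder: 49 oz; peanut butter: 4 cup; whole-barley flour: 187 g; chopped walnuts: 62 oz

Scaling factor: 14/6 = 7/3.
cocoa powder: 600 g × 7/3 ÷ 28.35 g/oz ≈ 49 oz
peanut butter: 14 oz × 7/3 × 28.35 g/oz ÷ 258 g/cup ≈ 4 cup
whole-barley flour: 2/3 cup × 7/3 × 120 g/cup ≈ 187 g
chopped walnuts: 750 g × 7/3 ÷ 28.35 g/oz ≈ 62 oz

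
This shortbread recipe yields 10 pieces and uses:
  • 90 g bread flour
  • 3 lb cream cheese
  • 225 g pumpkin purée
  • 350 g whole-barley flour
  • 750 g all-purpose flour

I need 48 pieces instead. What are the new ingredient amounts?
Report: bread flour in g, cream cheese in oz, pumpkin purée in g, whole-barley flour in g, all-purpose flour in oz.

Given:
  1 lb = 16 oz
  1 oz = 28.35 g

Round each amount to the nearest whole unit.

Scaling factor: 48/10 = 24/5 = 4.8.
bread flour: 90 g × 24/5 = 432 g
cream cheese: 3 lb × 24/5 × 16 oz/lb ≈ 230 oz
pumpkin purée: 225 g × 24/5 = 1080 g
whole-barley flour: 350 g × 24/5 = 1680 g
all-purpose flour: 750 g × 24/5 ÷ 28.35 g/oz ≈ 127 oz

bread flour: 432 g; cream cheese: 230 oz; pumpkin purée: 1080 g; whole-barley flour: 1680 g; all-purpose flour: 127 oz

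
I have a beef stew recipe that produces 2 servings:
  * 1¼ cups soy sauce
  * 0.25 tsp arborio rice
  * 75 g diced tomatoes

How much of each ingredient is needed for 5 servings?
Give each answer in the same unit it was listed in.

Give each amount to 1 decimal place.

Scaling factor: 5/2 = 2.5.
soy sauce: 1.25 cup × 5/2 ≈ 3.1 cup
arborio rice: 0.25 tsp × 5/2 ≈ 0.6 tsp
diced tomatoes: 75 g × 5/2 = 187.5 g

soy sauce: 3.1 cup; arborio rice: 0.6 tsp; diced tomatoes: 187.5 g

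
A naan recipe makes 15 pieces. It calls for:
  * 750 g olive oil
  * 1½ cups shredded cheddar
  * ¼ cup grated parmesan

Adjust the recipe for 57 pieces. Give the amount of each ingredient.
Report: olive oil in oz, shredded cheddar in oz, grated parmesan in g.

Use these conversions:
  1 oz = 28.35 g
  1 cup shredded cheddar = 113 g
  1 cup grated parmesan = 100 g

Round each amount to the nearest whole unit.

olive oil: 101 oz; shredded cheddar: 23 oz; grated parmesan: 95 g

Scaling factor: 57/15 = 19/5 = 3.8.
olive oil: 750 g × 19/5 ÷ 28.35 g/oz ≈ 101 oz
shredded cheddar: 1.5 cup × 19/5 × 113 g/cup ÷ 28.35 g/oz ≈ 23 oz
grated parmesan: 0.25 cup × 19/5 × 100 g/cup = 95 g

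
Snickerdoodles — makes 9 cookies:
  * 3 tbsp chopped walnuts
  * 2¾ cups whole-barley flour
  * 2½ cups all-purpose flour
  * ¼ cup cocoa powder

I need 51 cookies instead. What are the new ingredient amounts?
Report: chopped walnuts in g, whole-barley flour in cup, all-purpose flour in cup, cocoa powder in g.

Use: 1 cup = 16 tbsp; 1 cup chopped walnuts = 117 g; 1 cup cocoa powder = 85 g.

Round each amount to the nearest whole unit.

chopped walnuts: 124 g; whole-barley flour: 16 cup; all-purpose flour: 14 cup; cocoa powder: 120 g

Scaling factor: 51/9 = 17/3.
chopped walnuts: 3 tbsp × 17/3 ÷ 16 tbsp/cup × 117 g/cup ≈ 124 g
whole-barley flour: 2.75 cup × 17/3 ≈ 16 cup
all-purpose flour: 2.5 cup × 17/3 ≈ 14 cup
cocoa powder: 0.25 cup × 17/3 × 85 g/cup ≈ 120 g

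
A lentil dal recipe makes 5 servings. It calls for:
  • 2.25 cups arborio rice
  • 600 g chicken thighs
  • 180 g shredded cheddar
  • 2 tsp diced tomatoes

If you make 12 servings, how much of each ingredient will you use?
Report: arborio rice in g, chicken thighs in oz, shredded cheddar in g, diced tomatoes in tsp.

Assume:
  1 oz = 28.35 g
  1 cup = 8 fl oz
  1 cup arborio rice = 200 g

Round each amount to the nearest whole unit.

arborio rice: 1080 g; chicken thighs: 51 oz; shredded cheddar: 432 g; diced tomatoes: 5 tsp

Scaling factor: 12/5 = 2.4.
arborio rice: 2.25 cup × 12/5 × 200 g/cup = 1080 g
chicken thighs: 600 g × 12/5 ÷ 28.35 g/oz ≈ 51 oz
shredded cheddar: 180 g × 12/5 = 432 g
diced tomatoes: 2 tsp × 12/5 ≈ 5 tsp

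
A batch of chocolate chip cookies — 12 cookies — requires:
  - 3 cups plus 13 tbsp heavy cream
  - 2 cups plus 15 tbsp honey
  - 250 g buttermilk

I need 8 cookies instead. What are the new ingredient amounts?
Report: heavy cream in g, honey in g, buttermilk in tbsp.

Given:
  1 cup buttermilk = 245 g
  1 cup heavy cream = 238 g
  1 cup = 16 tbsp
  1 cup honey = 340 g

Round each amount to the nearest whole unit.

Scaling factor: 8/12 = 2/3.
heavy cream: (3 cup + 13 tbsp = 3.8125 cup) × 2/3 × 238 g/cup ≈ 605 g
honey: (2 cup + 15 tbsp = 2.9375 cup) × 2/3 × 340 g/cup ≈ 666 g
buttermilk: 250 g × 2/3 ÷ 245 g/cup × 16 tbsp/cup ≈ 11 tbsp

heavy cream: 605 g; honey: 666 g; buttermilk: 11 tbsp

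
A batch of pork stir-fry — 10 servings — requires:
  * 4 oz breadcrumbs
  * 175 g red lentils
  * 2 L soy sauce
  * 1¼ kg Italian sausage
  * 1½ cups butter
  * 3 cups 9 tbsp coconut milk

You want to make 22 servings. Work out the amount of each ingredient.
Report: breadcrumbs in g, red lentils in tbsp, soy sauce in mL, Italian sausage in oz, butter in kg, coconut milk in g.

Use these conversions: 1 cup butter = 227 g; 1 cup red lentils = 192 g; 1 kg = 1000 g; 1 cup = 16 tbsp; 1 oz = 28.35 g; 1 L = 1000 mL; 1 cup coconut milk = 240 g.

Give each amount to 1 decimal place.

Scaling factor: 22/10 = 11/5 = 2.2.
breadcrumbs: 4 oz × 11/5 × 28.35 g/oz ≈ 249.5 g
red lentils: 175 g × 11/5 ÷ 192 g/cup × 16 tbsp/cup ≈ 32.1 tbsp
soy sauce: 2 L × 11/5 × 1000 mL/L = 4400.0 mL
Italian sausage: 1.25 kg × 11/5 × 1000 g/kg ÷ 28.35 g/oz ≈ 97.0 oz
butter: 1.5 cup × 11/5 × 227 g/cup ÷ 1000 g/kg ≈ 0.7 kg
coconut milk: (3 cup + 9 tbsp = 3.5625 cup) × 11/5 × 240 g/cup = 1881.0 g

breadcrumbs: 249.5 g; red lentils: 32.1 tbsp; soy sauce: 4400.0 mL; Italian sausage: 97.0 oz; butter: 0.7 kg; coconut milk: 1881.0 g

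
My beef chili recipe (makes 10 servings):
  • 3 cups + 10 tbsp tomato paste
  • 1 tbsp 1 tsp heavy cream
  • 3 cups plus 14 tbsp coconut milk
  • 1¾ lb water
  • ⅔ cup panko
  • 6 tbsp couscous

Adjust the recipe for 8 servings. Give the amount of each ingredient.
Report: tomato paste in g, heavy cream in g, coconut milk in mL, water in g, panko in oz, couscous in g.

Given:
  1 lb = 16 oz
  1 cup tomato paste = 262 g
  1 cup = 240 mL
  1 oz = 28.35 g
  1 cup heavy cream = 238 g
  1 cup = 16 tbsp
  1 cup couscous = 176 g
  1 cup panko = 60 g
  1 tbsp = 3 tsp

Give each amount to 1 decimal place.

Scaling factor: 8/10 = 4/5 = 0.8.
tomato paste: (3 cup + 10 tbsp = 3.625 cup) × 4/5 × 262 g/cup = 759.8 g
heavy cream: (1 tbsp + 1 tsp = 4/3 tbsp) × 4/5 ÷ 16 tbsp/cup × 238 g/cup ≈ 15.9 g
coconut milk: (3 cup + 14 tbsp = 3.875 cup) × 4/5 × 240 mL/cup = 744.0 mL
water: 1.75 lb × 4/5 × 16 oz/lb × 28.35 g/oz ≈ 635.0 g
panko: 2/3 cup × 4/5 × 60 g/cup ÷ 28.35 g/oz ≈ 1.1 oz
couscous: 6 tbsp × 4/5 ÷ 16 tbsp/cup × 176 g/cup = 52.8 g

tomato paste: 759.8 g; heavy cream: 15.9 g; coconut milk: 744.0 mL; water: 635.0 g; panko: 1.1 oz; couscous: 52.8 g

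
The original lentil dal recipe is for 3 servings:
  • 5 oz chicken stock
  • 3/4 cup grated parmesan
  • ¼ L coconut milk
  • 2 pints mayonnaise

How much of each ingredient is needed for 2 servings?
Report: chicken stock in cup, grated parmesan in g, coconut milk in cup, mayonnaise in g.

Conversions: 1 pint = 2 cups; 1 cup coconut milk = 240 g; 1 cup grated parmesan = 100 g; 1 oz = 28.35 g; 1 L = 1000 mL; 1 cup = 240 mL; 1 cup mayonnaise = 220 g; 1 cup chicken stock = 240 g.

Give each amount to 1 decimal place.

Scaling factor: 2/3.
chicken stock: 5 oz × 2/3 × 28.35 g/oz ÷ 240 g/cup ≈ 0.4 cup
grated parmesan: 0.75 cup × 2/3 × 100 g/cup = 50.0 g
coconut milk: 0.25 L × 2/3 × 1000 mL/L ÷ 240 mL/cup ≈ 0.7 cup
mayonnaise: 2 pint × 2/3 × 2 cup/pint × 220 g/cup ≈ 586.7 g

chicken stock: 0.4 cup; grated parmesan: 50.0 g; coconut milk: 0.7 cup; mayonnaise: 586.7 g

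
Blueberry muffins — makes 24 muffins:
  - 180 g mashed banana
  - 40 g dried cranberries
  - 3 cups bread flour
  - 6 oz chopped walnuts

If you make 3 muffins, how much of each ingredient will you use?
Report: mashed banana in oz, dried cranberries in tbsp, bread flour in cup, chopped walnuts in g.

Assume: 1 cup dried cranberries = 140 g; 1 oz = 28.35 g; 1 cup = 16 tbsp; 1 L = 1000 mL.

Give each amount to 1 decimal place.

Scaling factor: 3/24 = 1/8 = 0.125.
mashed banana: 180 g × 1/8 ÷ 28.35 g/oz ≈ 0.8 oz
dried cranberries: 40 g × 1/8 ÷ 140 g/cup × 16 tbsp/cup ≈ 0.6 tbsp
bread flour: 3 cup × 1/8 ≈ 0.4 cup
chopped walnuts: 6 oz × 1/8 × 28.35 g/oz ≈ 21.3 g

mashed banana: 0.8 oz; dried cranberries: 0.6 tbsp; bread flour: 0.4 cup; chopped walnuts: 21.3 g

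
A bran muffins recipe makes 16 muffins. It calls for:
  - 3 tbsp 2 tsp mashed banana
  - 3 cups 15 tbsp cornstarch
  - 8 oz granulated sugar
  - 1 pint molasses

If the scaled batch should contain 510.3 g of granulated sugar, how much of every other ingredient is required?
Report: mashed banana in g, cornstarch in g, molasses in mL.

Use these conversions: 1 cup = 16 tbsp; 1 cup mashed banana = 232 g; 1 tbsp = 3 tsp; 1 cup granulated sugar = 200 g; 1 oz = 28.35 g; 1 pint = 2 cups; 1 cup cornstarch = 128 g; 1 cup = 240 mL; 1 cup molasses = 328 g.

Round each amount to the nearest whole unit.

The original recipe has 226.8 g of granulated sugar, so the scaling factor is 510.3 ÷ 226.8 = 9/4 = 2.25.
mashed banana: (3 tbsp + 2 tsp = 11/3 tbsp) × 9/4 ÷ 16 tbsp/cup × 232 g/cup ≈ 120 g
cornstarch: (3 cup + 15 tbsp = 3.9375 cup) × 9/4 × 128 g/cup = 1134 g
molasses: 1 pint × 9/4 × 2 cup/pint × 240 mL/cup = 1080 mL

mashed banana: 120 g; cornstarch: 1134 g; molasses: 1080 mL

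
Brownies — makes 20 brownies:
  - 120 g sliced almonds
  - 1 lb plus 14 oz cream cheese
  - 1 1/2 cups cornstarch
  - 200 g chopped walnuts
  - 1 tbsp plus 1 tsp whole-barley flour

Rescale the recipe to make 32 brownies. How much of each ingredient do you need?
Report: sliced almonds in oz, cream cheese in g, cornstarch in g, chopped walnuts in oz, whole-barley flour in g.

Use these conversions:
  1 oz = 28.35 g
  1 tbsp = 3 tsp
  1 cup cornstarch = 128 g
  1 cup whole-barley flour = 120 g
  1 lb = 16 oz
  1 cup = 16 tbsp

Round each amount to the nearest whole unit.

Scaling factor: 32/20 = 8/5 = 1.6.
sliced almonds: 120 g × 8/5 ÷ 28.35 g/oz ≈ 7 oz
cream cheese: (1 lb + 14 oz = 1.875 lb) × 8/5 × 16 oz/lb × 28.35 g/oz ≈ 1361 g
cornstarch: 1.5 cup × 8/5 × 128 g/cup ≈ 307 g
chopped walnuts: 200 g × 8/5 ÷ 28.35 g/oz ≈ 11 oz
whole-barley flour: (1 tbsp + 1 tsp = 4/3 tbsp) × 8/5 ÷ 16 tbsp/cup × 120 g/cup = 16 g

sliced almonds: 7 oz; cream cheese: 1361 g; cornstarch: 307 g; chopped walnuts: 11 oz; whole-barley flour: 16 g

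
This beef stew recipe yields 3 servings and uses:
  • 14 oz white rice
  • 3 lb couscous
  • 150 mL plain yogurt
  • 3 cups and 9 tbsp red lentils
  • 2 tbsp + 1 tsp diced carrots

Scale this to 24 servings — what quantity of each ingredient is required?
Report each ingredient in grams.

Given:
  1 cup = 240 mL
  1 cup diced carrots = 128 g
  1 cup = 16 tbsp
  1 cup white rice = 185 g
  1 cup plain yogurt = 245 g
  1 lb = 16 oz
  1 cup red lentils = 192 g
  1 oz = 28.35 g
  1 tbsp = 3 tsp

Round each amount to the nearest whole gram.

Scaling factor: 24/3 = 8.
white rice: 14 oz × 8 × 28.35 g/oz ≈ 3175 g
couscous: 3 lb × 8 × 16 oz/lb × 28.35 g/oz ≈ 10886 g
plain yogurt: 150 mL × 8 ÷ 240 mL/cup × 245 g/cup = 1225 g
red lentils: (3 cup + 9 tbsp = 3.5625 cup) × 8 × 192 g/cup = 5472 g
diced carrots: (2 tbsp + 1 tsp = 7/3 tbsp) × 8 ÷ 16 tbsp/cup × 128 g/cup ≈ 149 g

white rice: 3175 g; couscous: 10886 g; plain yogurt: 1225 g; red lentils: 5472 g; diced carrots: 149 g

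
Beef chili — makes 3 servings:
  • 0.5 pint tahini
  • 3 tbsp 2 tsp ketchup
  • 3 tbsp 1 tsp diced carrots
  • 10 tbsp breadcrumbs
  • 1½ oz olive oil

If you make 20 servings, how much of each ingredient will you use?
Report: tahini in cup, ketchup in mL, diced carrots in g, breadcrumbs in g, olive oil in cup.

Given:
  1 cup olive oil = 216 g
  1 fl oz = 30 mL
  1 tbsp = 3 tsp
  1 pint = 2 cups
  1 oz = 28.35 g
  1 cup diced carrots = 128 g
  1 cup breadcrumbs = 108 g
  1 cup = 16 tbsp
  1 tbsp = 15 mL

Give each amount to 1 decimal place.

tahini: 6.7 cup; ketchup: 366.7 mL; diced carrots: 177.8 g; breadcrumbs: 450.0 g; olive oil: 1.3 cup

Scaling factor: 20/3.
tahini: 0.5 pint × 20/3 × 2 cup/pint ≈ 6.7 cup
ketchup: (3 tbsp + 2 tsp = 11/3 tbsp) × 20/3 × 15 mL/tbsp ≈ 366.7 mL
diced carrots: (3 tbsp + 1 tsp = 10/3 tbsp) × 20/3 ÷ 16 tbsp/cup × 128 g/cup ≈ 177.8 g
breadcrumbs: 10 tbsp × 20/3 ÷ 16 tbsp/cup × 108 g/cup = 450.0 g
olive oil: 1.5 oz × 20/3 × 28.35 g/oz ÷ 216 g/cup ≈ 1.3 cup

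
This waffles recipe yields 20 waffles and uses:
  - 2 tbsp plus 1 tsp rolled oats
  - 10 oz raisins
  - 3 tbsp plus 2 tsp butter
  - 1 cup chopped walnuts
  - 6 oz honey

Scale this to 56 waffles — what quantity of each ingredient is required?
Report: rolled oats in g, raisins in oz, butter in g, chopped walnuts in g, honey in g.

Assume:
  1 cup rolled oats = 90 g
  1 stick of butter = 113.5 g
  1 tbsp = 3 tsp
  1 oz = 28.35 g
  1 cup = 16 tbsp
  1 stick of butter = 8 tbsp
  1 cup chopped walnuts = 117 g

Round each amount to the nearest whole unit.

rolled oats: 37 g; raisins: 28 oz; butter: 146 g; chopped walnuts: 328 g; honey: 476 g

Scaling factor: 56/20 = 14/5 = 2.8.
rolled oats: (2 tbsp + 1 tsp = 7/3 tbsp) × 14/5 ÷ 16 tbsp/cup × 90 g/cup ≈ 37 g
raisins: 10 oz × 14/5 = 28 oz
butter: (3 tbsp + 2 tsp = 11/3 tbsp) × 14/5 ÷ 8 tbsp/stick × 113.5 g/stick ≈ 146 g
chopped walnuts: 1 cup × 14/5 × 117 g/cup ≈ 328 g
honey: 6 oz × 14/5 × 28.35 g/oz ≈ 476 g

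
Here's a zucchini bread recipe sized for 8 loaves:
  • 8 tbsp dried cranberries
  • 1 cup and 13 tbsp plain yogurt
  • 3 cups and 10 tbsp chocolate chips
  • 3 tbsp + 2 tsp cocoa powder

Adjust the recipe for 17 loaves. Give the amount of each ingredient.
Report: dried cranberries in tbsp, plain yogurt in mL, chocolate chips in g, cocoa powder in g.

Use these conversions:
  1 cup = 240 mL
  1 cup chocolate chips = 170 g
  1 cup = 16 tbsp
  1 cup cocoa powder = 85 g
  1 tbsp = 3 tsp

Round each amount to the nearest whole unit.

dried cranberries: 17 tbsp; plain yogurt: 924 mL; chocolate chips: 1310 g; cocoa powder: 41 g

Scaling factor: 17/8 = 2.125.
dried cranberries: 8 tbsp × 17/8 = 17 tbsp
plain yogurt: (1 cup + 13 tbsp = 1.8125 cup) × 17/8 × 240 mL/cup ≈ 924 mL
chocolate chips: (3 cup + 10 tbsp = 3.625 cup) × 17/8 × 170 g/cup ≈ 1310 g
cocoa powder: (3 tbsp + 2 tsp = 11/3 tbsp) × 17/8 ÷ 16 tbsp/cup × 85 g/cup ≈ 41 g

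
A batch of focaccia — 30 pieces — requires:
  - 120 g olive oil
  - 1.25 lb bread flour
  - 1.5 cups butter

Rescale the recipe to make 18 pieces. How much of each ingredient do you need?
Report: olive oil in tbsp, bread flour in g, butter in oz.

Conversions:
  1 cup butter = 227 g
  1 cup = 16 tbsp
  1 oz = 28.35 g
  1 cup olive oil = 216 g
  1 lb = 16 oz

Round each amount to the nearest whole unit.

olive oil: 5 tbsp; bread flour: 340 g; butter: 7 oz

Scaling factor: 18/30 = 3/5 = 0.6.
olive oil: 120 g × 3/5 ÷ 216 g/cup × 16 tbsp/cup ≈ 5 tbsp
bread flour: 1.25 lb × 3/5 × 16 oz/lb × 28.35 g/oz ≈ 340 g
butter: 1.5 cup × 3/5 × 227 g/cup ÷ 28.35 g/oz ≈ 7 oz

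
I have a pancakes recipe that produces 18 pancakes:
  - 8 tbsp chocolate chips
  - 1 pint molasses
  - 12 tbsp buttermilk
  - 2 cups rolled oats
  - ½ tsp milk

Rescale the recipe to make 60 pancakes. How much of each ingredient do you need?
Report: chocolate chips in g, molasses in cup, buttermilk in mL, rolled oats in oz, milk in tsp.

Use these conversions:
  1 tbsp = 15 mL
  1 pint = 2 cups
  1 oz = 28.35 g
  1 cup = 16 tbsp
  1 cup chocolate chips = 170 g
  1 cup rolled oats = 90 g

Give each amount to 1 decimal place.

chocolate chips: 283.3 g; molasses: 6.7 cup; buttermilk: 600.0 mL; rolled oats: 21.2 oz; milk: 1.7 tsp

Scaling factor: 60/18 = 10/3.
chocolate chips: 8 tbsp × 10/3 ÷ 16 tbsp/cup × 170 g/cup ≈ 283.3 g
molasses: 1 pint × 10/3 × 2 cup/pint ≈ 6.7 cup
buttermilk: 12 tbsp × 10/3 × 15 mL/tbsp = 600.0 mL
rolled oats: 2 cup × 10/3 × 90 g/cup ÷ 28.35 g/oz ≈ 21.2 oz
milk: 0.5 tsp × 10/3 ≈ 1.7 tsp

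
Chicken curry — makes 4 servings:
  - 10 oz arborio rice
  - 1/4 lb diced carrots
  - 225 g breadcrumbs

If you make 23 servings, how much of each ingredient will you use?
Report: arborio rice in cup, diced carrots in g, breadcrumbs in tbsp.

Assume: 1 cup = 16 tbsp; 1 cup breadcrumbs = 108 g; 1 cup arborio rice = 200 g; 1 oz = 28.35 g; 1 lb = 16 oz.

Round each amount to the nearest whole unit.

arborio rice: 8 cup; diced carrots: 652 g; breadcrumbs: 192 tbsp

Scaling factor: 23/4 = 5.75.
arborio rice: 10 oz × 23/4 × 28.35 g/oz ÷ 200 g/cup ≈ 8 cup
diced carrots: 0.25 lb × 23/4 × 16 oz/lb × 28.35 g/oz ≈ 652 g
breadcrumbs: 225 g × 23/4 ÷ 108 g/cup × 16 tbsp/cup ≈ 192 tbsp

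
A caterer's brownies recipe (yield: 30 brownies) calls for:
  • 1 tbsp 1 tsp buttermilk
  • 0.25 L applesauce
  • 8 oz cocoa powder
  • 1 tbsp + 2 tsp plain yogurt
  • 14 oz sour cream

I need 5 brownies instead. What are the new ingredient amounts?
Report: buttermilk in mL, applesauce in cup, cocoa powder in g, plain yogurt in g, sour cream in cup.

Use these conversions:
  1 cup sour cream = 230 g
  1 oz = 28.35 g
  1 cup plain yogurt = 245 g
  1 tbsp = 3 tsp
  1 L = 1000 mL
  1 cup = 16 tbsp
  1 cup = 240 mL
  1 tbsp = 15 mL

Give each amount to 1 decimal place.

Scaling factor: 5/30 = 1/6.
buttermilk: (1 tbsp + 1 tsp = 4/3 tbsp) × 1/6 × 15 mL/tbsp ≈ 3.3 mL
applesauce: 0.25 L × 1/6 × 1000 mL/L ÷ 240 mL/cup ≈ 0.2 cup
cocoa powder: 8 oz × 1/6 × 28.35 g/oz = 37.8 g
plain yogurt: (1 tbsp + 2 tsp = 5/3 tbsp) × 1/6 ÷ 16 tbsp/cup × 245 g/cup ≈ 4.3 g
sour cream: 14 oz × 1/6 × 28.35 g/oz ÷ 230 g/cup ≈ 0.3 cup

buttermilk: 3.3 mL; applesauce: 0.2 cup; cocoa powder: 37.8 g; plain yogurt: 4.3 g; sour cream: 0.3 cup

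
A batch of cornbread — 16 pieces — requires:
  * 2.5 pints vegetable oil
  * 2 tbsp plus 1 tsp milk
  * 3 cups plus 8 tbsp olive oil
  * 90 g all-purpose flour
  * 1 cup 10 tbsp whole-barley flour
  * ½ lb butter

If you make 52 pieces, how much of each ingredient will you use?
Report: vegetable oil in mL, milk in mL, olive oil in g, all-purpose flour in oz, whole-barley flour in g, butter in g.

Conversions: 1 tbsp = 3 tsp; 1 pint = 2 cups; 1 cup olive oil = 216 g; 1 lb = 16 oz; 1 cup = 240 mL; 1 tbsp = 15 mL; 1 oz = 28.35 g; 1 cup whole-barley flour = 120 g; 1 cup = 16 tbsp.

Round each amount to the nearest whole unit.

vegetable oil: 3900 mL; milk: 114 mL; olive oil: 2457 g; all-purpose flour: 10 oz; whole-barley flour: 634 g; butter: 737 g

Scaling factor: 52/16 = 13/4 = 3.25.
vegetable oil: 2.5 pint × 13/4 × 2 cup/pint × 240 mL/cup = 3900 mL
milk: (2 tbsp + 1 tsp = 7/3 tbsp) × 13/4 × 15 mL/tbsp ≈ 114 mL
olive oil: (3 cup + 8 tbsp = 3.5 cup) × 13/4 × 216 g/cup = 2457 g
all-purpose flour: 90 g × 13/4 ÷ 28.35 g/oz ≈ 10 oz
whole-barley flour: (1 cup + 10 tbsp = 1.625 cup) × 13/4 × 120 g/cup ≈ 634 g
butter: 0.5 lb × 13/4 × 16 oz/lb × 28.35 g/oz ≈ 737 g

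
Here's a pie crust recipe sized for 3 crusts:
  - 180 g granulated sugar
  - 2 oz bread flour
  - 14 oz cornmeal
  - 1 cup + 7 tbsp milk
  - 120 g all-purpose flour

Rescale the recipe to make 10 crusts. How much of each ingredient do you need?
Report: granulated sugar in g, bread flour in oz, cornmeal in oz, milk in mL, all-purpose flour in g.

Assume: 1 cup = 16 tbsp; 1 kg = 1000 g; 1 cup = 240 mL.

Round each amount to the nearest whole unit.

Scaling factor: 10/3.
granulated sugar: 180 g × 10/3 = 600 g
bread flour: 2 oz × 10/3 ≈ 7 oz
cornmeal: 14 oz × 10/3 ≈ 47 oz
milk: (1 cup + 7 tbsp = 1.4375 cup) × 10/3 × 240 mL/cup = 1150 mL
all-purpose flour: 120 g × 10/3 = 400 g

granulated sugar: 600 g; bread flour: 7 oz; cornmeal: 47 oz; milk: 1150 mL; all-purpose flour: 400 g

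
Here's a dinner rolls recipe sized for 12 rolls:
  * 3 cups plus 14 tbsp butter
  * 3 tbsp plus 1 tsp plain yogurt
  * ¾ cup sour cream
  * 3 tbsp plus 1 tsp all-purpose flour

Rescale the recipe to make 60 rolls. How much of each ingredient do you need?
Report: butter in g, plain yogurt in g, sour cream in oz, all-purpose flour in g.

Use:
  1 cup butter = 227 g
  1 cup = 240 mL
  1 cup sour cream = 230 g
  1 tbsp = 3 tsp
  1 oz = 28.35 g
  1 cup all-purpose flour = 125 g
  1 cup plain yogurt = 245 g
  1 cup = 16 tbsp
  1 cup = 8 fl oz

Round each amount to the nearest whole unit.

Scaling factor: 60/12 = 5.
butter: (3 cup + 14 tbsp = 3.875 cup) × 5 × 227 g/cup ≈ 4398 g
plain yogurt: (3 tbsp + 1 tsp = 10/3 tbsp) × 5 ÷ 16 tbsp/cup × 245 g/cup ≈ 255 g
sour cream: 0.75 cup × 5 × 230 g/cup ÷ 28.35 g/oz ≈ 30 oz
all-purpose flour: (3 tbsp + 1 tsp = 10/3 tbsp) × 5 ÷ 16 tbsp/cup × 125 g/cup ≈ 130 g

butter: 4398 g; plain yogurt: 255 g; sour cream: 30 oz; all-purpose flour: 130 g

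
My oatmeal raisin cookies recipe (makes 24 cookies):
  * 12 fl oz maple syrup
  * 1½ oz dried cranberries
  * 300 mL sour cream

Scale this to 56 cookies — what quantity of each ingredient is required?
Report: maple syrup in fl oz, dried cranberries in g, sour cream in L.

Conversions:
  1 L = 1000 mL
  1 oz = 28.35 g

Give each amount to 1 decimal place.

Scaling factor: 56/24 = 7/3.
maple syrup: 12 fl oz × 7/3 = 28.0 fl oz
dried cranberries: 1.5 oz × 7/3 × 28.35 g/oz ≈ 99.2 g
sour cream: 300 mL × 7/3 ÷ 1000 mL/L = 0.7 L

maple syrup: 28.0 fl oz; dried cranberries: 99.2 g; sour cream: 0.7 L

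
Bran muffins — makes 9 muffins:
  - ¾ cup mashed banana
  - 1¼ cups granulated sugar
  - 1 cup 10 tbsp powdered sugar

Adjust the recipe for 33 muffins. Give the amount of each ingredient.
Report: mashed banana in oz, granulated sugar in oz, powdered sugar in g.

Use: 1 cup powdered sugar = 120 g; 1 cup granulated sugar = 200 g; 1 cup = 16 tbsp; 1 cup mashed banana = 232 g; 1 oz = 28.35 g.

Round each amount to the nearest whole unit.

mashed banana: 23 oz; granulated sugar: 32 oz; powdered sugar: 715 g

Scaling factor: 33/9 = 11/3.
mashed banana: 0.75 cup × 11/3 × 232 g/cup ÷ 28.35 g/oz ≈ 23 oz
granulated sugar: 1.25 cup × 11/3 × 200 g/cup ÷ 28.35 g/oz ≈ 32 oz
powdered sugar: (1 cup + 10 tbsp = 1.625 cup) × 11/3 × 120 g/cup = 715 g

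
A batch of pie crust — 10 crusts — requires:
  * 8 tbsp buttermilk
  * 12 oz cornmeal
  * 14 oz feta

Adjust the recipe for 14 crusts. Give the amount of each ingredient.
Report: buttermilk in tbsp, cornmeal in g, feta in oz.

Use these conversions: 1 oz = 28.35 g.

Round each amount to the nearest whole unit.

buttermilk: 11 tbsp; cornmeal: 476 g; feta: 20 oz

Scaling factor: 14/10 = 7/5 = 1.4.
buttermilk: 8 tbsp × 7/5 ≈ 11 tbsp
cornmeal: 12 oz × 7/5 × 28.35 g/oz ≈ 476 g
feta: 14 oz × 7/5 ≈ 20 oz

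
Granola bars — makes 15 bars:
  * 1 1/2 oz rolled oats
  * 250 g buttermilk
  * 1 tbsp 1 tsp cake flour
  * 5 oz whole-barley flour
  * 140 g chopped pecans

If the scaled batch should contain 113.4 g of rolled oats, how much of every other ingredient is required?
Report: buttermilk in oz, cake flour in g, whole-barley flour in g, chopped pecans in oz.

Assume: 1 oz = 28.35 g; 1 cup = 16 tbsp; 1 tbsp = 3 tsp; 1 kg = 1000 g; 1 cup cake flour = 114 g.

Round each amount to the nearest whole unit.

buttermilk: 24 oz; cake flour: 25 g; whole-barley flour: 378 g; chopped pecans: 13 oz

The original recipe has 42.525 g of rolled oats, so the scaling factor is 113.4 ÷ 42.525 = 8/3.
buttermilk: 250 g × 8/3 ÷ 28.35 g/oz ≈ 24 oz
cake flour: (1 tbsp + 1 tsp = 4/3 tbsp) × 8/3 ÷ 16 tbsp/cup × 114 g/cup ≈ 25 g
whole-barley flour: 5 oz × 8/3 × 28.35 g/oz = 378 g
chopped pecans: 140 g × 8/3 ÷ 28.35 g/oz ≈ 13 oz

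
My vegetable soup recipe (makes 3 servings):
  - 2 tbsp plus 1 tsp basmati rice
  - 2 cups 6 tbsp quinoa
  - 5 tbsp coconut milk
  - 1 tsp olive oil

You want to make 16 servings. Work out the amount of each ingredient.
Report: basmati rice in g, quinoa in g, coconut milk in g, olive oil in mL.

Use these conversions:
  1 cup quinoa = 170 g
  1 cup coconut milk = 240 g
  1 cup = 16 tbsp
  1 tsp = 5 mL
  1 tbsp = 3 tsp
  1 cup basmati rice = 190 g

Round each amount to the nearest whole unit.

basmati rice: 148 g; quinoa: 2153 g; coconut milk: 400 g; olive oil: 27 mL

Scaling factor: 16/3.
basmati rice: (2 tbsp + 1 tsp = 7/3 tbsp) × 16/3 ÷ 16 tbsp/cup × 190 g/cup ≈ 148 g
quinoa: (2 cup + 6 tbsp = 2.375 cup) × 16/3 × 170 g/cup ≈ 2153 g
coconut milk: 5 tbsp × 16/3 ÷ 16 tbsp/cup × 240 g/cup = 400 g
olive oil: 1 tsp × 16/3 × 5 mL/tsp ≈ 27 mL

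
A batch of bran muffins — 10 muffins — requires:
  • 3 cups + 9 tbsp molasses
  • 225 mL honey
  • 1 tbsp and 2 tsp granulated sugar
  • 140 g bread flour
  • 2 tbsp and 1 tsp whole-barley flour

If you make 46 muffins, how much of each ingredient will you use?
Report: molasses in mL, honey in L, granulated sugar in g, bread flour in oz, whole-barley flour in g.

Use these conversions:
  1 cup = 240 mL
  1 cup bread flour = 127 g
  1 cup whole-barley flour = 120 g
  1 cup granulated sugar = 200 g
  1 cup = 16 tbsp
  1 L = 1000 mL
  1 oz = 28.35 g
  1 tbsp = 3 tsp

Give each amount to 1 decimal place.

molasses: 3933.0 mL; honey: 1.0 L; granulated sugar: 95.8 g; bread flour: 22.7 oz; whole-barley flour: 80.5 g

Scaling factor: 46/10 = 23/5 = 4.6.
molasses: (3 cup + 9 tbsp = 3.5625 cup) × 23/5 × 240 mL/cup = 3933.0 mL
honey: 225 mL × 23/5 ÷ 1000 mL/L ≈ 1.0 L
granulated sugar: (1 tbsp + 2 tsp = 5/3 tbsp) × 23/5 ÷ 16 tbsp/cup × 200 g/cup ≈ 95.8 g
bread flour: 140 g × 23/5 ÷ 28.35 g/oz ≈ 22.7 oz
whole-barley flour: (2 tbsp + 1 tsp = 7/3 tbsp) × 23/5 ÷ 16 tbsp/cup × 120 g/cup = 80.5 g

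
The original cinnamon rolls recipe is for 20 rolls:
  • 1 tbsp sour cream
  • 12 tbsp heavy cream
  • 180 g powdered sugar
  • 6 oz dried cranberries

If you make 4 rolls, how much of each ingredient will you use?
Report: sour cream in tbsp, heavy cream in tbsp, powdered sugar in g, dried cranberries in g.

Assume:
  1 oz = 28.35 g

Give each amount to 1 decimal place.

sour cream: 0.2 tbsp; heavy cream: 2.4 tbsp; powdered sugar: 36.0 g; dried cranberries: 34.0 g

Scaling factor: 4/20 = 1/5 = 0.2.
sour cream: 1 tbsp × 1/5 = 0.2 tbsp
heavy cream: 12 tbsp × 1/5 = 2.4 tbsp
powdered sugar: 180 g × 1/5 = 36.0 g
dried cranberries: 6 oz × 1/5 × 28.35 g/oz ≈ 34.0 g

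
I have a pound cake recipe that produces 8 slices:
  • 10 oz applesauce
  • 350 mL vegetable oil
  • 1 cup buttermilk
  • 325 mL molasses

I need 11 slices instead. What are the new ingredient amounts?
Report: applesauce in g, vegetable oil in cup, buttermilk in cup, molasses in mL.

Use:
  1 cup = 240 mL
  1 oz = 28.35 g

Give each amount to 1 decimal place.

Scaling factor: 11/8 = 1.375.
applesauce: 10 oz × 11/8 × 28.35 g/oz ≈ 389.8 g
vegetable oil: 350 mL × 11/8 ÷ 240 mL/cup ≈ 2.0 cup
buttermilk: 1 cup × 11/8 ≈ 1.4 cup
molasses: 325 mL × 11/8 ≈ 446.9 mL

applesauce: 389.8 g; vegetable oil: 2.0 cup; buttermilk: 1.4 cup; molasses: 446.9 mL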